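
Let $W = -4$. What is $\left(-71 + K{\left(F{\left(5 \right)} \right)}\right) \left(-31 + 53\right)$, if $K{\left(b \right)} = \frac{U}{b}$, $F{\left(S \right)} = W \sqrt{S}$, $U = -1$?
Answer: $-1562 + \frac{11 \sqrt{5}}{10} \approx -1559.5$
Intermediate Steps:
$F{\left(S \right)} = - 4 \sqrt{S}$
$K{\left(b \right)} = - \frac{1}{b}$
$\left(-71 + K{\left(F{\left(5 \right)} \right)}\right) \left(-31 + 53\right) = \left(-71 - \frac{1}{\left(-4\right) \sqrt{5}}\right) \left(-31 + 53\right) = \left(-71 - - \frac{\sqrt{5}}{20}\right) 22 = \left(-71 + \frac{\sqrt{5}}{20}\right) 22 = -1562 + \frac{11 \sqrt{5}}{10}$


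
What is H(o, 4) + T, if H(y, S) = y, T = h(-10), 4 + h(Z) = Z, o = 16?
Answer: 2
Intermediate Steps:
h(Z) = -4 + Z
T = -14 (T = -4 - 10 = -14)
H(o, 4) + T = 16 - 14 = 2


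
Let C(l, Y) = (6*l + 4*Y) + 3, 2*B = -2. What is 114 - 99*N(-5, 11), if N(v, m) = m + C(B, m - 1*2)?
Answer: -4242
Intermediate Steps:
B = -1 (B = (½)*(-2) = -1)
C(l, Y) = 3 + 4*Y + 6*l (C(l, Y) = (4*Y + 6*l) + 3 = 3 + 4*Y + 6*l)
N(v, m) = -11 + 5*m (N(v, m) = m + (3 + 4*(m - 1*2) + 6*(-1)) = m + (3 + 4*(m - 2) - 6) = m + (3 + 4*(-2 + m) - 6) = m + (3 + (-8 + 4*m) - 6) = m + (-11 + 4*m) = -11 + 5*m)
114 - 99*N(-5, 11) = 114 - 99*(-11 + 5*11) = 114 - 99*(-11 + 55) = 114 - 99*44 = 114 - 4356 = -4242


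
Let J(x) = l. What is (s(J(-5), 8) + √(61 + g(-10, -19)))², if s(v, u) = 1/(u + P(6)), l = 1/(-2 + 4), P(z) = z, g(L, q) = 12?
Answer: 14309/196 + √73/7 ≈ 74.226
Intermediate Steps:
l = ½ (l = 1/2 = ½ ≈ 0.50000)
J(x) = ½
s(v, u) = 1/(6 + u) (s(v, u) = 1/(u + 6) = 1/(6 + u))
(s(J(-5), 8) + √(61 + g(-10, -19)))² = (1/(6 + 8) + √(61 + 12))² = (1/14 + √73)²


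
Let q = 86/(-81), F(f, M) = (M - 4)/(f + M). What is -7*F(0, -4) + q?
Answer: -1220/81 ≈ -15.062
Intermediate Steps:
F(f, M) = (-4 + M)/(M + f)
q = -86/81 (q = 86*(-1/81) = -86/81 ≈ -1.0617)
-7*F(0, -4) + q = -7*(-4 - 4)/(-4 + 0) - 86/81 = -7*(-8)/(-4) - 86/81 = -(-7)*(-8)/4 - 86/81 = -7*2 - 86/81 = -14 - 86/81 = -1220/81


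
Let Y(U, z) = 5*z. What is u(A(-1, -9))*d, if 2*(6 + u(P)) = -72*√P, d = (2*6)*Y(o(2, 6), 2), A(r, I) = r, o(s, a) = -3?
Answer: -720 - 4320*I ≈ -720.0 - 4320.0*I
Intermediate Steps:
d = 120 (d = (2*6)*(5*2) = 12*10 = 120)
u(P) = -6 - 36*√P (u(P) = -6 + (-72*√P)/2 = -6 - 36*√P)
u(A(-1, -9))*d = (-6 - 36*I)*120 = -720 - 4320*I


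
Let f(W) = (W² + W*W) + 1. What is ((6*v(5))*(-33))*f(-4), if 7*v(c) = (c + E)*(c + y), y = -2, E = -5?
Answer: 0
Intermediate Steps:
v(c) = (-5 + c)*(-2 + c)/7 (v(c) = ((c - 5)*(c - 2))/7 = ((-5 + c)*(-2 + c))/7 = (-5 + c)*(-2 + c)/7)
f(W) = 1 + 2*W² (f(W) = (W² + W²) + 1 = 2*W² + 1 = 1 + 2*W²)
((6*v(5))*(-33))*f(-4) = ((6*(10/7 - 1*5 + (⅐)*5²))*(-33))*(1 + 2*(-4)²) = ((6*(10/7 - 5 + (⅐)*25))*(-33))*(1 + 2*16) = ((6*(10/7 - 5 + 25/7))*(-33))*(1 + 32) = ((6*0)*(-33))*33 = (0*(-33))*33 = 0*33 = 0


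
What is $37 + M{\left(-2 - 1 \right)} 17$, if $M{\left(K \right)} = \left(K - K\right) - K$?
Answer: $88$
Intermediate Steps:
$M{\left(K \right)} = - K$ ($M{\left(K \right)} = 0 - K = - K$)
$37 + M{\left(-2 - 1 \right)} 17 = 37 + - (-2 - 1) 17 = 37 + \left(-1\right) \left(-3\right) 17 = 37 + 3 \cdot 17 = 37 + 51 = 88$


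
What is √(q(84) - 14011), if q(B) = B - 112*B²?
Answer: I*√804199 ≈ 896.77*I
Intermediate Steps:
q(B) = B - 112*B²
√(q(84) - 14011) = √(84*(1 - 112*84) - 14011) = √(84*(1 - 9408) - 14011) = √(84*(-9407) - 14011) = √(-790188 - 14011) = √(-804199) = I*√804199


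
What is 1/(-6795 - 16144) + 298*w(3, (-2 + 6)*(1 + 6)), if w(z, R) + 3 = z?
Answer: -1/22939 ≈ -4.3594e-5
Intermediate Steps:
w(z, R) = -3 + z
1/(-6795 - 16144) + 298*w(3, (-2 + 6)*(1 + 6)) = 1/(-6795 - 16144) + 298*(-3 + 3) = 1/(-22939) + 298*0 = -1/22939 + 0 = -1/22939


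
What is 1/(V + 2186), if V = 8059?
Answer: 1/10245 ≈ 9.7609e-5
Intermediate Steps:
1/(V + 2186) = 1/(8059 + 2186) = 1/10245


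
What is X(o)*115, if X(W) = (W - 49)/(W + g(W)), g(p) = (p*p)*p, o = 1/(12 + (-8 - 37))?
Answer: 20263023/109 ≈ 1.8590e+5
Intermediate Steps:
o = -1/33 (o = 1/(12 - 45) = 1/(-33) = -1/33 ≈ -0.030303)
g(p) = p³ (g(p) = p²*p = p³)
X(W) = (-49 + W)/(W + W³) (X(W) = (W - 49)/(W + W³) = (-49 + W)/(W + W³))
X(o)*115 = ((-49 - 1/33)/(-1/33 + (-1/33)³))*115 = (-1618/33/(-1/33 - 1/35937))*115 = (-1618/33/(-1090/35937))*115 = -35937/1090*(-1618/33)*115 = (881001/545)*115 = 20263023/109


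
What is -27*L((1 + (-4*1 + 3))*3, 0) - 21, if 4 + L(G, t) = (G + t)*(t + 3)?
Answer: 87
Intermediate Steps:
L(G, t) = -4 + (3 + t)*(G + t) (L(G, t) = -4 + (G + t)*(t + 3) = -4 + (G + t)*(3 + t) = -4 + (3 + t)*(G + t))
-27*L((1 + (-4*1 + 3))*3, 0) - 21 = -27*(-4 + 0² + 3*((1 + (-4*1 + 3))*3) + 3*0 + ((1 + (-4*1 + 3))*3)*0) - 21 = -27*(-4 + 0 + 3*((1 + (-4 + 3))*3) + 0 + ((1 + (-4 + 3))*3)*0) - 21 = -27*(-4 + 0 + 3*((1 - 1)*3) + 0 + ((1 - 1)*3)*0) - 21 = -27*(-4 + 0 + 3*(0*3) + 0 + (0*3)*0) - 21 = -27*(-4 + 0 + 3*0 + 0 + 0*0) - 21 = -27*(-4 + 0 + 0 + 0 + 0) - 21 = -27*(-4) - 21 = 108 - 21 = 87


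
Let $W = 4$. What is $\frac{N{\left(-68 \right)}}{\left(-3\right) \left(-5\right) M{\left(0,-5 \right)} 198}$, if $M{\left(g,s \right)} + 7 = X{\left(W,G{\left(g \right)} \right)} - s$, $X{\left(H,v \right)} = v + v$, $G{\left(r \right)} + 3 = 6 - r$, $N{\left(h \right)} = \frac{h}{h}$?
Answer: $\frac{1}{11880} \approx 8.4175 \cdot 10^{-5}$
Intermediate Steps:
$N{\left(h \right)} = 1$
$G{\left(r \right)} = 3 - r$ ($G{\left(r \right)} = -3 - \left(-6 + r\right) = 3 - r$)
$X{\left(H,v \right)} = 2 v$
$M{\left(g,s \right)} = -1 - s - 2 g$ ($M{\left(g,s \right)} = -7 - \left(s - 2 \left(3 - g\right)\right) = -7 - \left(-6 + s + 2 g\right) = -1 - s - 2 g$)
$\frac{N{\left(-68 \right)}}{\left(-3\right) \left(-5\right) M{\left(0,-5 \right)} 198} = 1 \frac{1}{\left(-3\right) \left(-5\right) \left(-1 - -5 - 0\right) 198} = 1 \frac{1}{15 \left(-1 + 5 + 0\right) 198} = 1 \frac{1}{15 \cdot 4 \cdot 198} = 1 \frac{1}{60 \cdot 198} = 1 \cdot \frac{1}{11880} = \frac{1}{11880}$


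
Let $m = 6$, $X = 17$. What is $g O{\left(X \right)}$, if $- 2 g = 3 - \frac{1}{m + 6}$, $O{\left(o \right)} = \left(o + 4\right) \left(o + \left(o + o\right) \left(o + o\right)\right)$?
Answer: $- \frac{287385}{8} \approx -35923.0$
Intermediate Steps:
$O{\left(o \right)} = \left(4 + o\right) \left(o + 4 o^{2}\right)$ ($O{\left(o \right)} = \left(4 + o\right) \left(o + 2 o 2 o\right) = \left(4 + o\right) \left(o + 4 o^{2}\right)$)
$g = - \frac{35}{24}$ ($g = - \frac{3 - \frac{1}{6 + 6}}{2} = - \frac{3 - \frac{1}{12}}{2} = \left(- \frac{1}{2}\right) \frac{35}{12} = - \frac{35}{24} \approx -1.4583$)
$g O{\left(X \right)} = - \frac{35 \cdot 17 \left(4 + 4 \cdot 17^{2} + 17 \cdot 17\right)}{24} = - \frac{35 \cdot 17 \left(4 + 4 \cdot 289 + 289\right)}{24} = - \frac{35 \cdot 17 \left(4 + 1156 + 289\right)}{24} = - \frac{35 \cdot 17 \cdot 1449}{24} = \left(- \frac{35}{24}\right) 24633 = - \frac{287385}{8}$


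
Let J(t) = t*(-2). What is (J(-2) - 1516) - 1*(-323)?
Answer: -1189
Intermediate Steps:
J(t) = -2*t
(J(-2) - 1516) - 1*(-323) = (-2*(-2) - 1516) - 1*(-323) = (4 - 1516) + 323 = -1512 + 323 = -1189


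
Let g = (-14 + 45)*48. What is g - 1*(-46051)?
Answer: 47539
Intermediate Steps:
g = 1488 (g = 31*48 = 1488)
g - 1*(-46051) = 1488 - 1*(-46051) = 1488 + 46051 = 47539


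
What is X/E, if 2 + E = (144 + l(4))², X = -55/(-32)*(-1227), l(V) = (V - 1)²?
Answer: -67485/749024 ≈ -0.090097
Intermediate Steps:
l(V) = (-1 + V)²
X = -67485/32 (X = -55*(-1/32)*(-1227) = (55/32)*(-1227) = -67485/32 ≈ -2108.9)
E = 23407 (E = -2 + (144 + (-1 + 4)²)² = -2 + (144 + 3²)² = -2 + (144 + 9)² = -2 + 153² = -2 + 23409 = 23407)
X/E = -67485/32/23407 = -67485/32*1/23407 = -67485/749024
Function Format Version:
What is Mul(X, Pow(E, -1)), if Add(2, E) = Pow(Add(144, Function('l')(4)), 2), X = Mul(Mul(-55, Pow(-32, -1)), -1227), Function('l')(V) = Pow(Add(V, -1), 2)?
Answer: Rational(-67485, 749024) ≈ -0.090097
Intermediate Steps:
Function('l')(V) = Pow(Add(-1, V), 2)
X = Rational(-67485, 32) (X = Mul(Mul(-55, Rational(-1, 32)), -1227) = Mul(Rational(55, 32), -1227) = Rational(-67485, 32) ≈ -2108.9)
E = 23407 (E = Add(-2, Pow(Add(144, Pow(Add(-1, 4), 2)), 2)) = Add(-2, Pow(Add(144, Pow(3, 2)), 2)) = Add(-2, Pow(Add(144, 9), 2)) = Add(-2, Pow(153, 2)) = Add(-2, 23409) = 23407)
Mul(X, Pow(E, -1)) = Mul(Rational(-67485, 32), Pow(23407, -1)) = Mul(Rational(-67485, 32), Rational(1, 23407)) = Rational(-67485, 749024)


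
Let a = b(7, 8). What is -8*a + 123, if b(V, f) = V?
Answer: 67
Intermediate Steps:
a = 7
-8*a + 123 = -8*7 + 123 = -56 + 123 = 67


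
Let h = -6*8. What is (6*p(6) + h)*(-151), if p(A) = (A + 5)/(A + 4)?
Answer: 31257/5 ≈ 6251.4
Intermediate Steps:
p(A) = (5 + A)/(4 + A)
h = -48
(6*p(6) + h)*(-151) = (6*((5 + 6)/(4 + 6)) - 48)*(-151) = (6*(11/10) - 48)*(-151) = (33/5 - 48)*(-151) = -207/5*(-151) = 31257/5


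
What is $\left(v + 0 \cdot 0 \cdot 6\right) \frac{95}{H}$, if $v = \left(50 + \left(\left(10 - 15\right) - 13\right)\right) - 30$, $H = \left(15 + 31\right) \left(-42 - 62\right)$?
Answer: $- \frac{95}{2392} \approx -0.039716$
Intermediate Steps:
$H = -4784$ ($H = 46 \left(-104\right) = -4784$)
$v = 2$ ($v = \left(50 - 18\right) - 30 = 32 - 30 = 2$)
$\left(v + 0 \cdot 0 \cdot 6\right) \frac{95}{H} = \left(2 + 0 \cdot 0 \cdot 6\right) \frac{95}{-4784} = \left(2 + 0 \cdot 6\right) 95 \left(- \frac{1}{4784}\right) = \left(2 + 0\right) \left(- \frac{95}{4784}\right) = 2 \left(- \frac{95}{4784}\right) = - \frac{95}{2392}$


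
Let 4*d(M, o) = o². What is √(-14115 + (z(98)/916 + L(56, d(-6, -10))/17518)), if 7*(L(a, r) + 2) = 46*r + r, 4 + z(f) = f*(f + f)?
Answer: I*√11114019146290333910/28081354 ≈ 118.72*I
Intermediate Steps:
d(M, o) = o²/4
z(f) = -4 + 2*f² (z(f) = -4 + f*(f + f) = -4 + f*(2*f) = -4 + 2*f²)
L(a, r) = -2 + 47*r/7 (L(a, r) = -2 + (46*r + r)/7 = -2 + (47*r)/7 = -2 + 47*r/7)
√(-14115 + (z(98)/916 + L(56, d(-6, -10))/17518)) = √(-14115 + ((-4 + 2*98²)/916 + (-2 + 47*((¼)*(-10)²)/7)/17518)) = √(-14115 + ((-4 + 2*9604)*(1/916) + (-2 + 47*((¼)*100)/7)*(1/17518))) = √(-14115 + ((-4 + 19208)*(1/916) + (-2 + (47/7)*25)*(1/17518))) = √(-14115 + (19204*(1/916) + (-2 + 1175/7)*(1/17518))) = √(-14115 + (4801/229 + (1161/7)*(1/17518))) = √(-14115 + (4801/229 + 1161/122626)) = √(-14115 + 588993295/28081354) = √(-395779318415/28081354) = I*√11114019146290333910/28081354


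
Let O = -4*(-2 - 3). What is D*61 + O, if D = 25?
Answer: 1545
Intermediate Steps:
O = 20 (O = -4*(-5) = 20)
D*61 + O = 25*61 + 20 = 1525 + 20 = 1545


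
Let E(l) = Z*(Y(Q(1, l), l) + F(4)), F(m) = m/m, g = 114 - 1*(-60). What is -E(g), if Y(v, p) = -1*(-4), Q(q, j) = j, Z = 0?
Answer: 0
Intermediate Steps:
g = 174 (g = 114 + 60 = 174)
F(m) = 1
Y(v, p) = 4
E(l) = 0 (E(l) = 0*(4 + 1) = 0*5 = 0)
-E(g) = -1*0 = 0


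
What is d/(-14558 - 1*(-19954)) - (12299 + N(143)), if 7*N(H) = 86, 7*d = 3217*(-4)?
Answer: -16608384/1349 ≈ -12312.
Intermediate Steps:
d = -12868/7 (d = (3217*(-4))/7 = (⅐)*(-12868) = -12868/7 ≈ -1838.3)
N(H) = 86/7 (N(H) = (⅐)*86 = 86/7)
d/(-14558 - 1*(-19954)) - (12299 + N(143)) = -12868/(7*(-14558 - 1*(-19954))) - (12299 + 86/7) = -12868/(7*(-14558 + 19954)) - 1*86179/7 = -12868/7/5396 - 86179/7 = -12868/7*1/5396 - 86179/7 = -3217/9443 - 86179/7 = -16608384/1349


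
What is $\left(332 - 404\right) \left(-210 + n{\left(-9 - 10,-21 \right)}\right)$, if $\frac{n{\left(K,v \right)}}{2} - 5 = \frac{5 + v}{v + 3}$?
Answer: $14272$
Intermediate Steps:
$n{\left(K,v \right)} = 10 + \frac{2 \left(5 + v\right)}{3 + v}$ ($n{\left(K,v \right)} = 10 + 2 \frac{5 + v}{v + 3} = 10 + 2 \frac{5 + v}{3 + v} = 10 + \frac{2 \left(5 + v\right)}{3 + v}$)
$\left(332 - 404\right) \left(-210 + n{\left(-9 - 10,-21 \right)}\right) = \left(332 - 404\right) \left(-210 + \frac{4 \left(10 + 3 \left(-21\right)\right)}{3 - 21}\right) = - 72 \left(-210 + \frac{4 \left(10 - 63\right)}{-18}\right) = - 72 \left(-210 + 4 \left(- \frac{1}{18}\right) \left(-53\right)\right) = - 72 \left(-210 + \frac{106}{9}\right) = \left(-72\right) \left(- \frac{1784}{9}\right) = 14272$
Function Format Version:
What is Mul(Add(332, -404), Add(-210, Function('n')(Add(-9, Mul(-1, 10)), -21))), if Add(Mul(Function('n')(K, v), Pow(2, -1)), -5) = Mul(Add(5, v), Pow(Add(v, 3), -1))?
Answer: 14272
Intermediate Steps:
Function('n')(K, v) = Add(10, Mul(2, Pow(Add(3, v), -1), Add(5, v))) (Function('n')(K, v) = Add(10, Mul(2, Mul(Add(5, v), Pow(Add(v, 3), -1)))) = Add(10, Mul(2, Mul(Add(5, v), Pow(Add(3, v), -1)))) = Add(10, Mul(2, Mul(Pow(Add(3, v), -1), Add(5, v)))) = Add(10, Mul(2, Pow(Add(3, v), -1), Add(5, v))))
Mul(Add(332, -404), Add(-210, Function('n')(Add(-9, Mul(-1, 10)), -21))) = Mul(Add(332, -404), Add(-210, Mul(4, Pow(Add(3, -21), -1), Add(10, Mul(3, -21))))) = Mul(-72, Add(-210, Mul(4, Pow(-18, -1), Add(10, -63)))) = Mul(-72, Add(-210, Mul(4, Rational(-1, 18), -53))) = Mul(-72, Add(-210, Rational(106, 9))) = Mul(-72, Rational(-1784, 9)) = 14272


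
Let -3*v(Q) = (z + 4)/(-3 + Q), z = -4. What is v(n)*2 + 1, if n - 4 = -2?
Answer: 1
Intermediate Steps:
n = 2 (n = 4 - 2 = 2)
v(Q) = 0 (v(Q) = -(-4 + 4)/(3*(-3 + Q)) = -0/(-3 + Q) = -⅓*0 = 0)
v(n)*2 + 1 = 0*2 + 1 = 0 + 1 = 1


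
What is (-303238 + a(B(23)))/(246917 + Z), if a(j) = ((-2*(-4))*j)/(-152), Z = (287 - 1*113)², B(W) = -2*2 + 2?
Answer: -5761520/5266667 ≈ -1.0940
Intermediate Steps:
B(W) = -2 (B(W) = -4 + 2 = -2)
Z = 30276 (Z = (287 - 113)² = 174² = 30276)
a(j) = -j/19 (a(j) = (8*j)*(-1/152) = -j/19)
(-303238 + a(B(23)))/(246917 + Z) = (-303238 - 1/19*(-2))/(246917 + 30276) = (-303238 + 2/19)/277193 = -5761520/19*1/277193 = -5761520/5266667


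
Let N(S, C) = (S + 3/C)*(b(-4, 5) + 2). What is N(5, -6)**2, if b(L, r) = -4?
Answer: 81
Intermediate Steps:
N(S, C) = -6/C - 2*S (N(S, C) = (S + 3/C)*(-4 + 2) = (S + 3/C)*(-2) = -6/C - 2*S)
N(5, -6)**2 = (-6/(-6) - 2*5)**2 = (-6*(-1/6) - 10)**2 = (1 - 10)**2 = (-9)**2 = 81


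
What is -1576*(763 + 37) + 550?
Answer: -1260250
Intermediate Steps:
-1576*(763 + 37) + 550 = -1576*800 + 550 = -1260800 + 550 = -1260250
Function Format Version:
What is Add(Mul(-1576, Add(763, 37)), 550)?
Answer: -1260250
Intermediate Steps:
Add(Mul(-1576, Add(763, 37)), 550) = Add(Mul(-1576, 800), 550) = Add(-1260800, 550) = -1260250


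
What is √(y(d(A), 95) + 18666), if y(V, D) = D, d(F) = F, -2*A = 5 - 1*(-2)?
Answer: √18761 ≈ 136.97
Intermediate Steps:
A = -7/2 (A = -(5 - 1*(-2))/2 = -(5 + 2)/2 = -½*7 = -7/2 ≈ -3.5000)
√(y(d(A), 95) + 18666) = √(95 + 18666) = √18761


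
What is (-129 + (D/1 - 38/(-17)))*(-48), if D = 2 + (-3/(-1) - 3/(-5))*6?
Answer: 420912/85 ≈ 4951.9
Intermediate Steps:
D = 118/5 (D = 2 + (-3*(-1) - 3*(-⅕))*6 = 2 + (3 + ⅗)*6 = 2 + (18/5)*6 = 2 + 108/5 = 118/5 ≈ 23.600)
(-129 + (D/1 - 38/(-17)))*(-48) = (-129 + ((118/5)/1 - 38/(-17)))*(-48) = (-129 + ((118/5)*1 - 38*(-1/17)))*(-48) = (-129 + (118/5 + 38/17))*(-48) = (-129 + 2196/85)*(-48) = -8769/85*(-48) = 420912/85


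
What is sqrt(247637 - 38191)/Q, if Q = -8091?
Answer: -sqrt(209446)/8091 ≈ -0.056563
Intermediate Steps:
sqrt(247637 - 38191)/Q = sqrt(247637 - 38191)/(-8091) = sqrt(209446)*(-1/8091) = -sqrt(209446)/8091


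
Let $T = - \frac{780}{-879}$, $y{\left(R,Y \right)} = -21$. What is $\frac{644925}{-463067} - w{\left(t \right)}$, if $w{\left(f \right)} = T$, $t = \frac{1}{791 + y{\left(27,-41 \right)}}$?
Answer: $- \frac{309360445}{135678631} \approx -2.2801$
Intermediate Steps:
$T = \frac{260}{293}$ ($T = \left(-780\right) \left(- \frac{1}{879}\right) = \frac{260}{293} \approx 0.88737$)
$t = \frac{1}{770}$ ($t = \frac{1}{791 - 21} = \frac{1}{770} \approx 0.0012987$)
$w{\left(f \right)} = \frac{260}{293}$
$\frac{644925}{-463067} - w{\left(t \right)} = \frac{644925}{-463067} - \frac{260}{293} = 644925 \left(- \frac{1}{463067}\right) - \frac{260}{293} = - \frac{644925}{463067} - \frac{260}{293} = - \frac{309360445}{135678631}$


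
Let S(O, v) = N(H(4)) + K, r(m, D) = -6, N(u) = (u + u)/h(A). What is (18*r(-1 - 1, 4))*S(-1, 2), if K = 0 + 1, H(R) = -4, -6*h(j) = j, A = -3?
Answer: 1620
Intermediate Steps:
h(j) = -j/6
N(u) = 4*u (N(u) = (u + u)/((-⅙*(-3))) = (2*u)/(½) = (2*u)*2 = 4*u)
K = 1
S(O, v) = -15 (S(O, v) = 4*(-4) + 1 = -16 + 1 = -15)
(18*r(-1 - 1, 4))*S(-1, 2) = (18*(-6))*(-15) = -108*(-15) = 1620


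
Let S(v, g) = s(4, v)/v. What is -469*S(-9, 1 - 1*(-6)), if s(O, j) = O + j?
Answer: -2345/9 ≈ -260.56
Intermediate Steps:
S(v, g) = (4 + v)/v
-469*S(-9, 1 - 1*(-6)) = -469*(4 - 9)/(-9) = -(-469)*(-5)/9 = -469*5/9 = -2345/9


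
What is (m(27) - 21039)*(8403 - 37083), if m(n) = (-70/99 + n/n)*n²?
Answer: 6570014400/11 ≈ 5.9727e+8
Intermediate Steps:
m(n) = 29*n²/99 (m(n) = (-70*1/99 + 1)*n² = (-70/99 + 1)*n² = 29*n²/99)
(m(27) - 21039)*(8403 - 37083) = ((29/99)*27² - 21039)*(8403 - 37083) = ((29/99)*729 - 21039)*(-28680) = (2349/11 - 21039)*(-28680) = -229080/11*(-28680) = 6570014400/11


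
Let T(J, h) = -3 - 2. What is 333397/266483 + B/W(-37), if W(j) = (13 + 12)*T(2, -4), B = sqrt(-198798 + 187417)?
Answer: 333397/266483 - I*sqrt(11381)/125 ≈ 1.2511 - 0.85345*I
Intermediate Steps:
B = I*sqrt(11381) (B = sqrt(-11381) = I*sqrt(11381) ≈ 106.68*I)
T(J, h) = -5
W(j) = -125 (W(j) = (13 + 12)*(-5) = 25*(-5) = -125)
333397/266483 + B/W(-37) = 333397/266483 + (I*sqrt(11381))/(-125) = 333397*(1/266483) + (I*sqrt(11381))*(-1/125) = 333397/266483 - I*sqrt(11381)/125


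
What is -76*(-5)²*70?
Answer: -133000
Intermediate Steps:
-76*(-5)²*70 = -76*25*70 = -1900*70 = -133000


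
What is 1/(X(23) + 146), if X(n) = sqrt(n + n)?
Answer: 73/10635 - sqrt(46)/21270 ≈ 0.0065453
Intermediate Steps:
X(n) = sqrt(2)*sqrt(n) (X(n) = sqrt(2*n) = sqrt(2)*sqrt(n))
1/(X(23) + 146) = 1/(sqrt(2)*sqrt(23) + 146) = 1/(sqrt(46) + 146) = 1/(146 + sqrt(46))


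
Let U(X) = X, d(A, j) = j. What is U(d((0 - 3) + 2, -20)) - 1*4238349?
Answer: -4238369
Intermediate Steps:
U(d((0 - 3) + 2, -20)) - 1*4238349 = -20 - 1*4238349 = -20 - 4238349 = -4238369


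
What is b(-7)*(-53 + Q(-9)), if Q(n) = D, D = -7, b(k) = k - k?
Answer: 0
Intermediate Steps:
b(k) = 0
Q(n) = -7
b(-7)*(-53 + Q(-9)) = 0*(-53 - 7) = 0*(-60) = 0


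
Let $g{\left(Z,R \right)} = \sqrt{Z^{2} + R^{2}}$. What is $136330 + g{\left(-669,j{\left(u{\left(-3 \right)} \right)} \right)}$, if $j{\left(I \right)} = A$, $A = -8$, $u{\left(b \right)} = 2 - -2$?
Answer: $136330 + 5 \sqrt{17905} \approx 1.37 \cdot 10^{5}$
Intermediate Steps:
$u{\left(b \right)} = 4$ ($u{\left(b \right)} = 2 + 2 = 4$)
$j{\left(I \right)} = -8$
$g{\left(Z,R \right)} = \sqrt{R^{2} + Z^{2}}$
$136330 + g{\left(-669,j{\left(u{\left(-3 \right)} \right)} \right)} = 136330 + \sqrt{\left(-8\right)^{2} + \left(-669\right)^{2}} = 136330 + \sqrt{64 + 447561} = 136330 + \sqrt{447625} = 136330 + 5 \sqrt{17905}$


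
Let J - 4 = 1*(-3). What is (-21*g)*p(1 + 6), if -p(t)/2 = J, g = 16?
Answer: 672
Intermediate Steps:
J = 1 (J = 4 + 1*(-3) = 4 - 3 = 1)
p(t) = -2 (p(t) = -2*1 = -2)
(-21*g)*p(1 + 6) = -21*16*(-2) = -336*(-2) = 672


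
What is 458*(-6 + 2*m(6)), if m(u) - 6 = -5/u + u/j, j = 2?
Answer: 14198/3 ≈ 4732.7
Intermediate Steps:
m(u) = 6 + u/2 - 5/u (m(u) = 6 + (-5/u + u/2) = 6 + (u/2 - 5/u) = 6 + u/2 - 5/u)
458*(-6 + 2*m(6)) = 458*(-6 + 2*(6 + (½)*6 - 5/6)) = 458*(-6 + 2*(6 + 3 - 5*⅙)) = 458*(-6 + 2*(6 + 3 - ⅚)) = 458*(-6 + 2*(49/6)) = 458*(-6 + 49/3) = 458*(31/3) = 14198/3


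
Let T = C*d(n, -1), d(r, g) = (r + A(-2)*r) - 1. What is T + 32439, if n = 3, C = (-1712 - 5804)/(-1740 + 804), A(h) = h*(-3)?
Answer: 3814153/117 ≈ 32600.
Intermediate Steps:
A(h) = -3*h
C = 1879/234 (C = -7516/(-936) = -7516*(-1/936) = 1879/234 ≈ 8.0299)
d(r, g) = -1 + 7*r (d(r, g) = (r + (-3*(-2))*r) - 1 = (r + 6*r) - 1 = 7*r - 1 = -1 + 7*r)
T = 18790/117 (T = 1879*(-1 + 7*3)/234 = 1879*(-1 + 21)/234 = (1879/234)*20 = 18790/117 ≈ 160.60)
T + 32439 = 18790/117 + 32439 = 3814153/117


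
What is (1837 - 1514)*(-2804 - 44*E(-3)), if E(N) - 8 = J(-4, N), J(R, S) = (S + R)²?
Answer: -1715776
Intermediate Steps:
J(R, S) = (R + S)²
E(N) = 8 + (-4 + N)²
(1837 - 1514)*(-2804 - 44*E(-3)) = (1837 - 1514)*(-2804 - 44*(8 + (-4 - 3)²)) = 323*(-2804 - 44*(8 + (-7)²)) = 323*(-2804 - 44*(8 + 49)) = 323*(-2804 - 44*57) = 323*(-2804 - 2508) = 323*(-5312) = -1715776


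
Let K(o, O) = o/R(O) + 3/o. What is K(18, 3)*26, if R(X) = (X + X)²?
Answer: 52/3 ≈ 17.333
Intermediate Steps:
R(X) = 4*X² (R(X) = (2*X)² = 4*X²)
K(o, O) = 3/o + o/(4*O²) (K(o, O) = o/((4*O²)) + 3/o = o*(1/(4*O²)) + 3/o = o/(4*O²) + 3/o = 3/o + o/(4*O²))
K(18, 3)*26 = (3/18 + (¼)*18/3²)*26 = (3*(1/18) + (¼)*18*(⅑))*26 = (⅙ + ½)*26 = (⅔)*26 = 52/3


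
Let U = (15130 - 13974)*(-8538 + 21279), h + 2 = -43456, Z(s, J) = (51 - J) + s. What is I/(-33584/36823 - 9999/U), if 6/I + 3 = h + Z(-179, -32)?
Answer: 361567393672/2395699663952693 ≈ 0.00015092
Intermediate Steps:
Z(s, J) = 51 + s - J
h = -43458 (h = -2 - 43456 = -43458)
U = 14728596 (U = 1156*12741 = 14728596)
I = -2/14519 (I = 6/(-3 + (-43458 + (51 - 179 - 1*(-32)))) = 6/(-3 + (-43458 + (51 - 179 + 32))) = 6/(-3 + (-43458 - 96)) = 6/(-3 - 43554) = 6/(-43557) = 6*(-1/43557) = -2/14519 ≈ -0.00013775)
I/(-33584/36823 - 9999/U) = -2/(14519*(-33584/36823 - 9999/14728596)) = -2/(14519*(-33584*1/36823 - 9999*1/14728596)) = -2/(14519*(-33584/36823 - 3333/4909532)) = -2/(14519*(-165004453747/180783696836)) = -2/14519*(-180783696836/165004453747) = 361567393672/2395699663952693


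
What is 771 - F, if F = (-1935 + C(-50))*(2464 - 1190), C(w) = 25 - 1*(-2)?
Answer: 2431563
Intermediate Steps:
C(w) = 27 (C(w) = 25 + 2 = 27)
F = -2430792 (F = (-1935 + 27)*(2464 - 1190) = -1908*1274 = -2430792)
771 - F = 771 - 1*(-2430792) = 771 + 2430792 = 2431563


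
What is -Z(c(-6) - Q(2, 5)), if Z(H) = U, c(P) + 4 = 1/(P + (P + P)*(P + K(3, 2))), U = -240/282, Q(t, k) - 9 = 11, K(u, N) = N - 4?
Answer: 40/47 ≈ 0.85106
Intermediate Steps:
K(u, N) = -4 + N
Q(t, k) = 20 (Q(t, k) = 9 + 11 = 20)
U = -40/47 (U = -240*1/282 = -40/47 ≈ -0.85106)
c(P) = -4 + 1/(P + 2*P*(-2 + P)) (c(P) = -4 + 1/(P + (P + P)*(P + (-4 + 2))) = -4 + 1/(P + (2*P)*(P - 2)) = -4 + 1/(P + (2*P)*(-2 + P)) = -4 + 1/(P + 2*P*(-2 + P)))
Z(H) = -40/47
-Z(c(-6) - Q(2, 5)) = -1*(-40/47) = 40/47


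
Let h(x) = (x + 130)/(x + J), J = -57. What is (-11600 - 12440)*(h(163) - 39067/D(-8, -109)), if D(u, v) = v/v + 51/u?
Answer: -398359808300/2279 ≈ -1.7480e+8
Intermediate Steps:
D(u, v) = 1 + 51/u
h(x) = (130 + x)/(-57 + x) (h(x) = (x + 130)/(x - 57) = (130 + x)/(-57 + x))
(-11600 - 12440)*(h(163) - 39067/D(-8, -109)) = (-11600 - 12440)*((130 + 163)/(-57 + 163) - 39067*(-8/(51 - 8))) = -24040*(293/106 - 39067/((-1/8*43))) = -24040*((1/106)*293 - 39067/(-43/8)) = -24040*(293/106 - 39067*(-8/43)) = -24040*(293/106 + 312536/43) = -24040*33141415/4558 = -398359808300/2279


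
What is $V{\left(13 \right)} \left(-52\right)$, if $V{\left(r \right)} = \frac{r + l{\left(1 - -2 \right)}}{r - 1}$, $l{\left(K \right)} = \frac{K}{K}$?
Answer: $- \frac{182}{3} \approx -60.667$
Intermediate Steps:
$l{\left(K \right)} = 1$
$V{\left(r \right)} = \frac{1 + r}{-1 + r}$ ($V{\left(r \right)} = \frac{r + 1}{r - 1} = \frac{1 + r}{-1 + r}$)
$V{\left(13 \right)} \left(-52\right) = \frac{1 + 13}{-1 + 13} \left(-52\right) = \frac{1}{12} \cdot 14 \left(-52\right) = \frac{7}{6} \left(-52\right) = - \frac{182}{3}$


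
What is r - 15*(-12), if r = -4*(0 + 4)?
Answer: 164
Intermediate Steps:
r = -16 (r = -4*4 = -16)
r - 15*(-12) = -16 - 15*(-12) = -16 + 180 = 164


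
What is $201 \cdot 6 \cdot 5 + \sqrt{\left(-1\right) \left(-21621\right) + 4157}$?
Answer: $6030 + \sqrt{25778} \approx 6190.6$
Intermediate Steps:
$201 \cdot 6 \cdot 5 + \sqrt{\left(-1\right) \left(-21621\right) + 4157} = 201 \cdot 30 + \sqrt{21621 + 4157} = 6030 + \sqrt{25778}$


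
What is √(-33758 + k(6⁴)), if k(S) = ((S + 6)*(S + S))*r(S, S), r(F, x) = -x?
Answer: I*√4373753822 ≈ 66134.0*I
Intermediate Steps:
k(S) = -2*S²*(6 + S) (k(S) = ((S + 6)*(S + S))*(-S) = ((6 + S)*(2*S))*(-S) = (2*S*(6 + S))*(-S) = -2*S²*(6 + S))
√(-33758 + k(6⁴)) = √(-33758 + 2*(6⁴)²*(-6 - 1*6⁴)) = √(-33758 + 2*1296²*(-6 - 1*1296)) = √(-33758 + 2*1679616*(-6 - 1296)) = √(-33758 + 2*1679616*(-1302)) = √(-33758 - 4373720064) = √(-4373753822) = I*√4373753822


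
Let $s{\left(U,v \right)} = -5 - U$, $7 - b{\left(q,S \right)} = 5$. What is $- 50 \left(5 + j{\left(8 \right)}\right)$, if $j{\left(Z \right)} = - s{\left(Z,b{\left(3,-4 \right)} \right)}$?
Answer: $-900$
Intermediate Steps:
$b{\left(q,S \right)} = 2$ ($b{\left(q,S \right)} = 7 - 5 = 2$)
$j{\left(Z \right)} = 5 + Z$ ($j{\left(Z \right)} = - (-5 - Z) = 5 + Z$)
$- 50 \left(5 + j{\left(8 \right)}\right) = - 50 \left(5 + \left(5 + 8\right)\right) = - 50 \left(5 + 13\right) = \left(-50\right) 18 = -900$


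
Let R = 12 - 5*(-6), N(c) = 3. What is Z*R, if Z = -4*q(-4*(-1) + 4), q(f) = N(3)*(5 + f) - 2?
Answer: -6216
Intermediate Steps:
R = 42 (R = 12 + 30 = 42)
q(f) = 13 + 3*f (q(f) = 3*(5 + f) - 2 = (15 + 3*f) - 2 = 13 + 3*f)
Z = -148 (Z = -4*(13 + 3*(-4*(-1) + 4)) = -4*(13 + 3*(4 + 4)) = -4*(13 + 3*8) = -4*(13 + 24) = -4*37 = -148)
Z*R = -148*42 = -6216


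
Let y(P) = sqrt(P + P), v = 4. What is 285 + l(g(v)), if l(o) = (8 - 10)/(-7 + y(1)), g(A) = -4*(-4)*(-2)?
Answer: 13409/47 + 2*sqrt(2)/47 ≈ 285.36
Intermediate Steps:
y(P) = sqrt(2)*sqrt(P) (y(P) = sqrt(2*P) = sqrt(2)*sqrt(P))
g(A) = -32 (g(A) = 16*(-2) = -32)
l(o) = -2/(-7 + sqrt(2)) (l(o) = (8 - 10)/(-7 + sqrt(2)*sqrt(1)) = -2/(-7 + sqrt(2)*1) = -2/(-7 + sqrt(2)))
285 + l(g(v)) = 285 + (14/47 + 2*sqrt(2)/47) = 13409/47 + 2*sqrt(2)/47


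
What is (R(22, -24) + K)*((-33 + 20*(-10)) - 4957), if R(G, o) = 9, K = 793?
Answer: -4162380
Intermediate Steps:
(R(22, -24) + K)*((-33 + 20*(-10)) - 4957) = (9 + 793)*((-33 + 20*(-10)) - 4957) = 802*((-33 - 200) - 4957) = 802*(-233 - 4957) = 802*(-5190) = -4162380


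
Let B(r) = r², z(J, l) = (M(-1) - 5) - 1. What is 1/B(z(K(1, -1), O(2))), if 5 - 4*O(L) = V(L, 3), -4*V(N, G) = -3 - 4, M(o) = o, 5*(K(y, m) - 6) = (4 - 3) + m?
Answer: 1/49 ≈ 0.020408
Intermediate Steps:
K(y, m) = 31/5 + m/5 (K(y, m) = 6 + ((4 - 3) + m)/5 = 6 + (1 + m)/5 = 6 + (⅕ + m/5) = 31/5 + m/5)
V(N, G) = 7/4 (V(N, G) = -(-3 - 4)/4 = -¼*(-7) = 7/4)
O(L) = 13/16 (O(L) = 5/4 - ¼*7/4 = 5/4 - 7/16 = 13/16)
z(J, l) = -7 (z(J, l) = (-1 - 5) - 1 = -6 - 1 = -7)
1/B(z(K(1, -1), O(2))) = 1/((-7)²) = 1/49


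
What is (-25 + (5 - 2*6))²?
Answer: 1024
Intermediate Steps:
(-25 + (5 - 2*6))² = (-25 + (5 - 12))² = (-25 - 7)² = (-32)² = 1024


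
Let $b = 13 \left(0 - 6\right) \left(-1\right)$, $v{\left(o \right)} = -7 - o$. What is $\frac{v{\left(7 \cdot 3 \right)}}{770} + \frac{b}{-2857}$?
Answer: $- \frac{10004}{157135} \approx -0.063665$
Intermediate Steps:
$b = 78$ ($b = 13 \left(-6\right) \left(-1\right) = \left(-78\right) \left(-1\right) = 78$)
$\frac{v{\left(7 \cdot 3 \right)}}{770} + \frac{b}{-2857} = \frac{-7 - 7 \cdot 3}{770} + \frac{78}{-2857} = \left(-7 - 21\right) \frac{1}{770} + 78 \left(- \frac{1}{2857}\right) = \left(-7 - 21\right) \frac{1}{770} - \frac{78}{2857} = \left(-28\right) \frac{1}{770} - \frac{78}{2857} = - \frac{2}{55} - \frac{78}{2857} = - \frac{10004}{157135}$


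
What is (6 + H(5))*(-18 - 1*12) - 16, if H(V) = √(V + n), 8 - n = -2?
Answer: -196 - 30*√15 ≈ -312.19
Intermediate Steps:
n = 10 (n = 8 - 1*(-2) = 8 + 2 = 10)
H(V) = √(10 + V) (H(V) = √(V + 10) = √(10 + V))
(6 + H(5))*(-18 - 1*12) - 16 = (6 + √(10 + 5))*(-18 - 1*12) - 16 = (6 + √15)*(-18 - 12) - 16 = (6 + √15)*(-30) - 16 = (-180 - 30*√15) - 16 = -196 - 30*√15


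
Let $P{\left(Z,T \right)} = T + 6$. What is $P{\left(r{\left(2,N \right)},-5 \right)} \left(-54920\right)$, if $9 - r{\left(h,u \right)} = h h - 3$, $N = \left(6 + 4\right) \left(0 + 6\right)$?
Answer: $-54920$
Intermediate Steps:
$N = 60$ ($N = 10 \cdot 6 = 60$)
$r{\left(h,u \right)} = 12 - h^{2}$ ($r{\left(h,u \right)} = 9 - \left(h h - 3\right) = 9 - \left(h^{2} - 3\right) = 9 - \left(-3 + h^{2}\right) = 12 - h^{2}$)
$P{\left(Z,T \right)} = 6 + T$
$P{\left(r{\left(2,N \right)},-5 \right)} \left(-54920\right) = \left(6 - 5\right) \left(-54920\right) = 1 \left(-54920\right) = -54920$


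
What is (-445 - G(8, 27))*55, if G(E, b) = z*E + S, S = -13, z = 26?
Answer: -35200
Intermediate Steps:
G(E, b) = -13 + 26*E (G(E, b) = 26*E - 13 = -13 + 26*E)
(-445 - G(8, 27))*55 = (-445 - (-13 + 26*8))*55 = (-445 - (-13 + 208))*55 = (-445 - 1*195)*55 = (-445 - 195)*55 = -640*55 = -35200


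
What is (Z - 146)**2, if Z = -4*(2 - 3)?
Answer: 20164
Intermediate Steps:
Z = 4 (Z = -4*(-1) = 4)
(Z - 146)**2 = (4 - 146)**2 = (-142)**2 = 20164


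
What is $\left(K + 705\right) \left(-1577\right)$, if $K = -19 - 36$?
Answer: $-1025050$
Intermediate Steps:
$K = -55$ ($K = -19 - 36 = -55$)
$\left(K + 705\right) \left(-1577\right) = \left(-55 + 705\right) \left(-1577\right) = 650 \left(-1577\right) = -1025050$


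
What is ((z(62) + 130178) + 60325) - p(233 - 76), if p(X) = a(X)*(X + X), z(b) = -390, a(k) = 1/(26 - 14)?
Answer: 1140521/6 ≈ 1.9009e+5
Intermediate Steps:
a(k) = 1/12
p(X) = X/6 (p(X) = (X + X)/12 = (2*X)/12 = X/6)
((z(62) + 130178) + 60325) - p(233 - 76) = ((-390 + 130178) + 60325) - (233 - 76)/6 = (129788 + 60325) - 157/6 = 190113 - 1*157/6 = 190113 - 157/6 = 1140521/6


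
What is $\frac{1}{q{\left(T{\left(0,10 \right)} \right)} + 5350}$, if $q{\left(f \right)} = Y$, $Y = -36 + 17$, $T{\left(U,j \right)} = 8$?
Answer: $\frac{1}{5331} \approx 0.00018758$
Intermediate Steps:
$Y = -19$
$q{\left(f \right)} = -19$
$\frac{1}{q{\left(T{\left(0,10 \right)} \right)} + 5350} = \frac{1}{-19 + 5350} = \frac{1}{5331}$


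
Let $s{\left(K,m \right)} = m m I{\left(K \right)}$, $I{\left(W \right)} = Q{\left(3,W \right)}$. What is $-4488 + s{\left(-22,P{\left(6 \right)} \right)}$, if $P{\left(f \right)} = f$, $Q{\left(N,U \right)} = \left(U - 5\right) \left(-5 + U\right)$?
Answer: $21756$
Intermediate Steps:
$Q{\left(N,U \right)} = \left(-5 + U\right)^{2}$ ($Q{\left(N,U \right)} = \left(-5 + U\right) \left(-5 + U\right) = \left(-5 + U\right)^{2}$)
$I{\left(W \right)} = \left(-5 + W\right)^{2}$
$s{\left(K,m \right)} = m^{2} \left(-5 + K\right)^{2}$ ($s{\left(K,m \right)} = m m \left(-5 + K\right)^{2} = m^{2} \left(-5 + K\right)^{2}$)
$-4488 + s{\left(-22,P{\left(6 \right)} \right)} = -4488 + 6^{2} \left(-5 - 22\right)^{2} = -4488 + 36 \left(-27\right)^{2} = -4488 + 36 \cdot 729 = -4488 + 26244 = 21756$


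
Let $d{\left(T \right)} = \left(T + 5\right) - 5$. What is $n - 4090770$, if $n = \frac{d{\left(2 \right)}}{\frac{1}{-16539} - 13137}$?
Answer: $- \frac{444406616041479}{108636422} \approx -4.0908 \cdot 10^{6}$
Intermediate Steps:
$d{\left(T \right)} = T$ ($d{\left(T \right)} = \left(5 + T\right) - 5 = T$)
$n = - \frac{16539}{108636422}$ ($n = \frac{1}{\frac{1}{-16539} - 13137} \cdot 2 = \frac{1}{- \frac{1}{16539} - 13137} \cdot 2 = \frac{1}{- \frac{217272844}{16539}} \cdot 2 = \left(- \frac{16539}{217272844}\right) 2 = - \frac{16539}{108636422} \approx -0.00015224$)
$n - 4090770 = - \frac{16539}{108636422} - 4090770 = - \frac{444406616041479}{108636422}$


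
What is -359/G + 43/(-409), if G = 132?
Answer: -152507/53988 ≈ -2.8248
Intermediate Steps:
-359/G + 43/(-409) = -359/132 + 43/(-409) = -359*1/132 + 43*(-1/409) = -359/132 - 43/409 = -152507/53988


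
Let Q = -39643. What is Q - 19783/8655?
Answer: -343129948/8655 ≈ -39645.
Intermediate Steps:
Q - 19783/8655 = -39643 - 19783/8655 = -343129948/8655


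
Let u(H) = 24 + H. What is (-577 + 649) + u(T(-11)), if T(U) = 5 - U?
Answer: 112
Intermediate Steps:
(-577 + 649) + u(T(-11)) = (-577 + 649) + (24 + (5 - 1*(-11))) = 72 + (24 + (5 + 11)) = 72 + (24 + 16) = 72 + 40 = 112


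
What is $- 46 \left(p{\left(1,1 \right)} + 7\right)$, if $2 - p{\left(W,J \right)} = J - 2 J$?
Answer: $-460$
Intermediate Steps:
$p{\left(W,J \right)} = 2 + J$ ($p{\left(W,J \right)} = 2 - \left(J - 2 J\right) = 2 - - J = 2 + J$)
$- 46 \left(p{\left(1,1 \right)} + 7\right) = - 46 \left(\left(2 + 1\right) + 7\right) = - 46 \left(3 + 7\right) = \left(-46\right) 10 = -460$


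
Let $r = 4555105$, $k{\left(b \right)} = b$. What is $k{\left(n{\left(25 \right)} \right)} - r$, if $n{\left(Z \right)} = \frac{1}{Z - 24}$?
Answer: $-4555104$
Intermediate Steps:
$n{\left(Z \right)} = \frac{1}{-24 + Z}$
$k{\left(n{\left(25 \right)} \right)} - r = \frac{1}{-24 + 25} - 4555105 = 1^{-1} - 4555105 = 1 - 4555105 = -4555104$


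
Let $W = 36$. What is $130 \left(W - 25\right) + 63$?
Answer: $1493$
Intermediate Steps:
$130 \left(W - 25\right) + 63 = 130 \left(36 - 25\right) + 63 = 130 \cdot 11 + 63 = 1430 + 63 = 1493$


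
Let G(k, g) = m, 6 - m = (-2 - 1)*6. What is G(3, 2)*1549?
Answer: 37176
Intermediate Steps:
m = 24 (m = 6 - (-2 - 1)*6 = 6 - (-3)*6 = 6 - 1*(-18) = 6 + 18 = 24)
G(k, g) = 24
G(3, 2)*1549 = 24*1549 = 37176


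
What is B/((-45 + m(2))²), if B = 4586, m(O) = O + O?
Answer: 4586/1681 ≈ 2.7281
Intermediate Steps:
m(O) = 2*O
B/((-45 + m(2))²) = 4586/((-45 + 2*2)²) = 4586/((-45 + 4)²) = 4586/((-41)²) = 4586/1681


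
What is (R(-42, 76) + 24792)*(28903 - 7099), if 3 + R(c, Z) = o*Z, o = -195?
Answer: 217364076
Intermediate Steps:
R(c, Z) = -3 - 195*Z
(R(-42, 76) + 24792)*(28903 - 7099) = ((-3 - 195*76) + 24792)*(28903 - 7099) = ((-3 - 14820) + 24792)*21804 = (-14823 + 24792)*21804 = 9969*21804 = 217364076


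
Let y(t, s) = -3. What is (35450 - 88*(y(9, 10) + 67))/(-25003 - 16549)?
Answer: -14909/20776 ≈ -0.71761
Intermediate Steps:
(35450 - 88*(y(9, 10) + 67))/(-25003 - 16549) = (35450 - 88*(-3 + 67))/(-25003 - 16549) = (35450 - 88*64)/(-41552) = (35450 - 5632)*(-1/41552) = 29818*(-1/41552) = -14909/20776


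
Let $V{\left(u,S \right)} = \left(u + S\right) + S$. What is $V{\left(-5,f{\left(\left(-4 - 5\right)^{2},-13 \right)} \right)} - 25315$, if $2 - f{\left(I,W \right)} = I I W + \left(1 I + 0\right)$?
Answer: $145108$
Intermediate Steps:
$f{\left(I,W \right)} = 2 - I - W I^{2}$ ($f{\left(I,W \right)} = 2 - \left(I I W + \left(1 I + 0\right)\right) = 2 - \left(I^{2} W + \left(I + 0\right)\right) = 2 - \left(W I^{2} + I\right) = 2 - \left(I + W I^{2}\right) = 2 - I - W I^{2}$)
$V{\left(u,S \right)} = u + 2 S$ ($V{\left(u,S \right)} = \left(S + u\right) + S = u + 2 S$)
$V{\left(-5,f{\left(\left(-4 - 5\right)^{2},-13 \right)} \right)} - 25315 = \left(-5 + 2 \left(2 - \left(-4 - 5\right)^{2} - - 13 \left(\left(-4 - 5\right)^{2}\right)^{2}\right)\right) - 25315 = \left(-5 + 2 \left(2 - \left(-9\right)^{2} - - 13 \left(\left(-9\right)^{2}\right)^{2}\right)\right) - 25315 = \left(-5 + 2 \left(2 - 81 - - 13 \cdot 81^{2}\right)\right) - 25315 = \left(-5 + 2 \left(2 - 81 - \left(-13\right) 6561\right)\right) - 25315 = \left(-5 + 2 \left(2 - 81 + 85293\right)\right) - 25315 = \left(-5 + 2 \cdot 85214\right) - 25315 = \left(-5 + 170428\right) - 25315 = 170423 - 25315 = 145108$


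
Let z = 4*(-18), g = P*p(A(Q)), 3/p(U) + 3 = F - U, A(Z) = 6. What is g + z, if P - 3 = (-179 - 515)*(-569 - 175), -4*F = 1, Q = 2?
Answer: -6198732/37 ≈ -1.6753e+5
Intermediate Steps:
F = -¼ (F = -¼*1 = -¼ ≈ -0.25000)
p(U) = 3/(-13/4 - U) (p(U) = 3/(-3 + (-¼ - U)) = 3/(-13/4 - U))
P = 516339 (P = 3 + (-179 - 515)*(-569 - 175) = 3 - 694*(-744) = 3 + 516336 = 516339)
g = -6196068/37 (g = 516339*(-12/(13 + 4*6)) = 516339*(-12/(13 + 24)) = 516339*(-12/37) = -6196068/37 ≈ -1.6746e+5)
z = -72
g + z = -6196068/37 - 72 = -6198732/37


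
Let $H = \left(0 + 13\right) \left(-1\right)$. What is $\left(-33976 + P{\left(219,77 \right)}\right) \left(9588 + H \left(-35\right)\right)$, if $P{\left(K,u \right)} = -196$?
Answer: $-343189396$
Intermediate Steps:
$H = -13$ ($H = 13 \left(-1\right) = -13$)
$\left(-33976 + P{\left(219,77 \right)}\right) \left(9588 + H \left(-35\right)\right) = \left(-33976 - 196\right) \left(9588 - -455\right) = - 34172 \left(9588 + 455\right) = \left(-34172\right) 10043 = -343189396$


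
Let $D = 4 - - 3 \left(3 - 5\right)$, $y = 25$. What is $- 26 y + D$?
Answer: $-652$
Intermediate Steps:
$D = -2$ ($D = 4 - \left(-3\right) \left(-2\right) = 4 - 6 = -2$)
$- 26 y + D = \left(-26\right) 25 - 2 = -650 - 2 = -652$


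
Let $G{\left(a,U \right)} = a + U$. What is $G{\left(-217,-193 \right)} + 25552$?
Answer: $25142$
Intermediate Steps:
$G{\left(a,U \right)} = U + a$
$G{\left(-217,-193 \right)} + 25552 = \left(-193 - 217\right) + 25552 = -410 + 25552 = 25142$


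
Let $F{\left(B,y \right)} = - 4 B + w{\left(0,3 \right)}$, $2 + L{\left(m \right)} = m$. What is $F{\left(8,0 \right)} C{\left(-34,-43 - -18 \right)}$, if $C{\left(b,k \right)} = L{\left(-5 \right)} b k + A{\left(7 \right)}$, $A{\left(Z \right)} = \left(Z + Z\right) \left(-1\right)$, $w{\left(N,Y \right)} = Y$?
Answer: $172956$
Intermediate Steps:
$L{\left(m \right)} = -2 + m$
$A{\left(Z \right)} = - 2 Z$ ($A{\left(Z \right)} = 2 Z \left(-1\right) = - 2 Z$)
$C{\left(b,k \right)} = -14 - 7 b k$ ($C{\left(b,k \right)} = \left(-2 - 5\right) b k - 14 = - 7 b k - 14 = -14 - 7 b k$)
$F{\left(B,y \right)} = 3 - 4 B$ ($F{\left(B,y \right)} = - 4 B + 3 = 3 - 4 B$)
$F{\left(8,0 \right)} C{\left(-34,-43 - -18 \right)} = \left(3 - 32\right) \left(-14 - - 238 \left(-43 - -18\right)\right) = \left(3 - 32\right) \left(-14 - - 238 \left(-43 + 18\right)\right) = - 29 \left(-14 - \left(-238\right) \left(-25\right)\right) = - 29 \left(-14 - 5950\right) = \left(-29\right) \left(-5964\right) = 172956$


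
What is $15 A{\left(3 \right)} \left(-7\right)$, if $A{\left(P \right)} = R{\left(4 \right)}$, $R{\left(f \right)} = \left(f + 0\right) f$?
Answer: $-1680$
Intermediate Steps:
$R{\left(f \right)} = f^{2}$ ($R{\left(f \right)} = f f = f^{2}$)
$A{\left(P \right)} = 16$ ($A{\left(P \right)} = 4^{2} = 16$)
$15 A{\left(3 \right)} \left(-7\right) = 15 \cdot 16 \left(-7\right) = 240 \left(-7\right) = -1680$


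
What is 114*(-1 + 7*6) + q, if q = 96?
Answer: 4770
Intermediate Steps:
114*(-1 + 7*6) + q = 114*(-1 + 7*6) + 96 = 114*(-1 + 42) + 96 = 114*41 + 96 = 4674 + 96 = 4770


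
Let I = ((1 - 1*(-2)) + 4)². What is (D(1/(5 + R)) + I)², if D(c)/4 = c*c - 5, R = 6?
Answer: 12341169/14641 ≈ 842.92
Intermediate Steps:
D(c) = -20 + 4*c² (D(c) = 4*(c*c - 5) = 4*(c² - 5) = 4*(-5 + c²) = -20 + 4*c²)
I = 49 (I = ((1 + 2) + 4)² = (3 + 4)² = 7² = 49)
(D(1/(5 + R)) + I)² = ((-20 + 4*(1/(5 + 6))²) + 49)² = ((-20 + 4*(1/11)²) + 49)² = ((-20 + 4*(1/121)) + 49)² = ((-20 + 4/121) + 49)² = (-2416/121 + 49)² = (3513/121)² = 12341169/14641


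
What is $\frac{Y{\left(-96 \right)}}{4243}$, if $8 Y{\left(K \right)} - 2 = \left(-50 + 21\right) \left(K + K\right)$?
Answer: $\frac{2785}{16972} \approx 0.16409$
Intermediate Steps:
$Y{\left(K \right)} = \frac{1}{4} - \frac{29 K}{4}$ ($Y{\left(K \right)} = \frac{1}{4} + \frac{\left(-50 + 21\right) \left(K + K\right)}{8} = \frac{1}{4} + \frac{\left(-29\right) 2 K}{8} = \frac{1}{4} + \frac{\left(-58\right) K}{8} = \frac{1}{4} - \frac{29 K}{4}$)
$\frac{Y{\left(-96 \right)}}{4243} = \frac{\frac{1}{4} - -696}{4243} = \left(\frac{1}{4} + 696\right) \frac{1}{4243} = \frac{2785}{4} \cdot \frac{1}{4243} = \frac{2785}{16972}$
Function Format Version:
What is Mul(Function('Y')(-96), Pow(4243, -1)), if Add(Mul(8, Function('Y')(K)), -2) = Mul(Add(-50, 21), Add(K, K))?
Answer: Rational(2785, 16972) ≈ 0.16409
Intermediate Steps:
Function('Y')(K) = Add(Rational(1, 4), Mul(Rational(-29, 4), K)) (Function('Y')(K) = Add(Rational(1, 4), Mul(Rational(1, 8), Mul(Add(-50, 21), Add(K, K)))) = Add(Rational(1, 4), Mul(Rational(1, 8), Mul(-29, Mul(2, K)))) = Add(Rational(1, 4), Mul(Rational(1, 8), Mul(-58, K))) = Add(Rational(1, 4), Mul(Rational(-29, 4), K)))
Mul(Function('Y')(-96), Pow(4243, -1)) = Mul(Add(Rational(1, 4), Mul(Rational(-29, 4), -96)), Pow(4243, -1)) = Mul(Add(Rational(1, 4), 696), Rational(1, 4243)) = Mul(Rational(2785, 4), Rational(1, 4243)) = Rational(2785, 16972)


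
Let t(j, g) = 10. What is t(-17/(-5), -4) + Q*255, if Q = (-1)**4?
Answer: 265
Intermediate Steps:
Q = 1
t(-17/(-5), -4) + Q*255 = 10 + 1*255 = 10 + 255 = 265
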